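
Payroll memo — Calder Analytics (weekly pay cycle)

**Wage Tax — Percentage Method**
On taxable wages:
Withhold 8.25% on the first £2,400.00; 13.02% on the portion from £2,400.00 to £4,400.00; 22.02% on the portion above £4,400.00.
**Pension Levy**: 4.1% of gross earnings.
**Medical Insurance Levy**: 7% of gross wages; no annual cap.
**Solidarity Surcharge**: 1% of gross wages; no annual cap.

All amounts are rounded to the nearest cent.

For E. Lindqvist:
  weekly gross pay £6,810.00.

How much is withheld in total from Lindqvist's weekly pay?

Wage Tax: taxable = £6,810.00
  £458.40 + 22.02% × (£6,810.00 − £4,400.00) = £458.40 + 22.02% × £2,410.00 = £989.08
Pension Levy: 4.1% × £6,810.00 = £279.21
Medical Insurance Levy: 7% × £6,810.00 = £476.70
Solidarity Surcharge: 1% × £6,810.00 = £68.10
Total: £989.08 + £279.21 + £476.70 + £68.10 = £1,813.09

£1,813.09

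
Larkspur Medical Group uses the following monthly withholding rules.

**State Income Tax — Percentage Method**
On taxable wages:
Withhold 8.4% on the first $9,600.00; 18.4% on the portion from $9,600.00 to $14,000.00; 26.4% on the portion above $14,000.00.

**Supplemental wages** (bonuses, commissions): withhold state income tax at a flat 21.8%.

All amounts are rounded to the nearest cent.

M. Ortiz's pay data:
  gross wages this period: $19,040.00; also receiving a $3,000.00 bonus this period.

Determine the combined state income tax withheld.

State Income Tax: taxable = $19,040.00
  $1,616.00 + 26.4% × ($19,040.00 − $14,000.00) = $1,616.00 + 26.4% × $5,040.00 = $2,946.56
Supplemental (21.8% flat on bonus): 21.8% × $3,000.00 = $654.00
Total state income tax: $2,946.56 + $654.00 = $3,600.56

$3,600.56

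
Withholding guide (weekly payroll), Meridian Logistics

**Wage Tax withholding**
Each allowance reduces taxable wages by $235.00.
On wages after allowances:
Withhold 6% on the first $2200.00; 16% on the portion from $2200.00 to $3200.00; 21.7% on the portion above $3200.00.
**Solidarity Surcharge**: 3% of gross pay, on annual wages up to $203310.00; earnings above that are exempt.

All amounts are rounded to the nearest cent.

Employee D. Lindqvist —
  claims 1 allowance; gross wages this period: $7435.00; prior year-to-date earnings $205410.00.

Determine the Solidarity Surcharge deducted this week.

$0.00

Solidarity Surcharge: YTD $205410.00 ≥ cap $203310.00 → $0.00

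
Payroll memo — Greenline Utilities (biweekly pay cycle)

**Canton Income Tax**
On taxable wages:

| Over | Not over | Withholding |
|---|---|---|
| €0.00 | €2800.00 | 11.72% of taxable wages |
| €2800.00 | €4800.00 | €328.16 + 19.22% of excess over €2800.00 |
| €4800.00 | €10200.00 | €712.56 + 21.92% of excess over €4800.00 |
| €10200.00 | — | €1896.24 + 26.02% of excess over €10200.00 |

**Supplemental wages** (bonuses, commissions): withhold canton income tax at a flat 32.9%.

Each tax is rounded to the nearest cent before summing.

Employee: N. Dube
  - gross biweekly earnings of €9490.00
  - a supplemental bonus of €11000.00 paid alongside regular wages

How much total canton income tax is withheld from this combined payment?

Canton Income Tax: taxable = €9490.00
  €712.56 + 21.92% × (€9490.00 − €4800.00) = €712.56 + 21.92% × €4690.00 = €1740.61
Supplemental (32.9% flat on bonus): 32.9% × €11000.00 = €3619.00
Total canton income tax: €1740.61 + €3619.00 = €5359.61

€5359.61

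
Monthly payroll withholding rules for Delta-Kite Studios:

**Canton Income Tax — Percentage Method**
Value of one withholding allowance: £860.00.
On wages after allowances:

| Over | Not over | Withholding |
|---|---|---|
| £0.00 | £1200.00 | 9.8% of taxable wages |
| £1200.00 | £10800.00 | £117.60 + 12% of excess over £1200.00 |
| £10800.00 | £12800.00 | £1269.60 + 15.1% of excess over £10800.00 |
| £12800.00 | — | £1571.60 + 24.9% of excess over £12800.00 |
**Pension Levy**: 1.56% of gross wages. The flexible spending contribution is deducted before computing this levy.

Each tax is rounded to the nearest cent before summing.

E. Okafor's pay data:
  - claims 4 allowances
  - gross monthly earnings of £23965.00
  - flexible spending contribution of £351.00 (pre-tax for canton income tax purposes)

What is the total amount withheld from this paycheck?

£3776.11

Canton Income Tax: taxable = £23965.00 − £351.00 − 4×£860.00 = £20174.00
  £1571.60 + 24.9% × (£20174.00 − £12800.00) = £1571.60 + 24.9% × £7374.00 = £3407.73
Pension Levy: 1.56% × £23614.00 = £368.38
Total: £3407.73 + £368.38 = £3776.11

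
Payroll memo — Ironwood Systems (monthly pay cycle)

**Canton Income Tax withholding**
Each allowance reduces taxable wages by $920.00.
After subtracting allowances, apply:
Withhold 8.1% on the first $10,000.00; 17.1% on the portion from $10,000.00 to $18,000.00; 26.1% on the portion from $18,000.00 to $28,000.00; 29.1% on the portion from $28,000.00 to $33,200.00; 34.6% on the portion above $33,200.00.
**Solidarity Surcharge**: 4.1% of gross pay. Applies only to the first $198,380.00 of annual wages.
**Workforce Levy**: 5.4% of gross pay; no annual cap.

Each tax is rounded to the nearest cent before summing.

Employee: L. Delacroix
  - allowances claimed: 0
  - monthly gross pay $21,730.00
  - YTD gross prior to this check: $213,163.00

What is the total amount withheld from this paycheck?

Canton Income Tax: taxable = $21,730.00
  $2,178.00 + 26.1% × ($21,730.00 − $18,000.00) = $2,178.00 + 26.1% × $3,730.00 = $3,151.53
Solidarity Surcharge: YTD $213,163.00 ≥ cap $198,380.00 → $0.00
Workforce Levy: 5.4% × $21,730.00 = $1,173.42
Total: $3,151.53 + $0.00 + $1,173.42 = $4,324.95

$4,324.95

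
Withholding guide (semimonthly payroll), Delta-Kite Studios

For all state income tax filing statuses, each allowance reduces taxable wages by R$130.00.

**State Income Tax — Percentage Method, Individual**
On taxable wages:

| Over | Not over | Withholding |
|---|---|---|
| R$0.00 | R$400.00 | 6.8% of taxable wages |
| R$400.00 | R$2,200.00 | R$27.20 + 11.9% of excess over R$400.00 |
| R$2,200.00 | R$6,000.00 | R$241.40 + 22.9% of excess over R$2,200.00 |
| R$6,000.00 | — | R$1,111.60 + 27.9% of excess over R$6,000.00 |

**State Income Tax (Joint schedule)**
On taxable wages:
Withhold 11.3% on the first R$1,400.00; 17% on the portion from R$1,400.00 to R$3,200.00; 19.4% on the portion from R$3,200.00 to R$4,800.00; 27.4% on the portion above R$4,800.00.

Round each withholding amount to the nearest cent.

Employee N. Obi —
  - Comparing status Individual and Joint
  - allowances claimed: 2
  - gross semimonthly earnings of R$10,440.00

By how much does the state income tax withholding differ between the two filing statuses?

R$29.10

State Income Tax (Individual): taxable = R$10,440.00 − 2×R$130.00 = R$10,180.00
  R$1,111.60 + 27.9% × (R$10,180.00 − R$6,000.00) = R$1,111.60 + 27.9% × R$4,180.00 = R$2,277.82
State Income Tax (Joint): taxable = R$10,440.00 − 2×R$130.00 = R$10,180.00
  R$774.60 + 27.4% × (R$10,180.00 − R$4,800.00) = R$774.60 + 27.4% × R$5,380.00 = R$2,248.72
Difference: |R$2,277.82 − R$2,248.72| = R$29.10 (higher under Individual)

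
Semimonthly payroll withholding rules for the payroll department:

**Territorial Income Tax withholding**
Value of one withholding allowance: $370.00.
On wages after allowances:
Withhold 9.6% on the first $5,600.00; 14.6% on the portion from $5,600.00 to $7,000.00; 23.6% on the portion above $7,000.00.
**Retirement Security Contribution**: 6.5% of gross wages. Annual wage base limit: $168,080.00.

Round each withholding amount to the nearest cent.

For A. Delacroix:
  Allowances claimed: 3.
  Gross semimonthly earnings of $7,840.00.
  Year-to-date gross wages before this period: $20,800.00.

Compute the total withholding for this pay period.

Territorial Income Tax: taxable = $7,840.00 − 3×$370.00 = $6,730.00
  $537.60 + 14.6% × ($6,730.00 − $5,600.00) = $537.60 + 14.6% × $1,130.00 = $702.58
Retirement Security Contribution: 6.5% × $7,840.00 = $509.60
Total: $702.58 + $509.60 = $1,212.18

$1,212.18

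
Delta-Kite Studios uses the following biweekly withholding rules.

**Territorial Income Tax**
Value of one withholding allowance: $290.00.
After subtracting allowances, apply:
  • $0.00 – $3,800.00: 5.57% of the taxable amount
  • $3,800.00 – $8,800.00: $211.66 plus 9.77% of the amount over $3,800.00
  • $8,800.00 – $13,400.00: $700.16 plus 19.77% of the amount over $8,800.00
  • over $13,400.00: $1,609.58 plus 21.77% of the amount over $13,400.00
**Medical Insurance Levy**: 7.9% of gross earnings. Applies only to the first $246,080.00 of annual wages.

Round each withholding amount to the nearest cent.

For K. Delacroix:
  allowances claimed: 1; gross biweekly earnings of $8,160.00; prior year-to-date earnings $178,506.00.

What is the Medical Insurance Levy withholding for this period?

Medical Insurance Levy: 7.9% × $8,160.00 = $644.64

$644.64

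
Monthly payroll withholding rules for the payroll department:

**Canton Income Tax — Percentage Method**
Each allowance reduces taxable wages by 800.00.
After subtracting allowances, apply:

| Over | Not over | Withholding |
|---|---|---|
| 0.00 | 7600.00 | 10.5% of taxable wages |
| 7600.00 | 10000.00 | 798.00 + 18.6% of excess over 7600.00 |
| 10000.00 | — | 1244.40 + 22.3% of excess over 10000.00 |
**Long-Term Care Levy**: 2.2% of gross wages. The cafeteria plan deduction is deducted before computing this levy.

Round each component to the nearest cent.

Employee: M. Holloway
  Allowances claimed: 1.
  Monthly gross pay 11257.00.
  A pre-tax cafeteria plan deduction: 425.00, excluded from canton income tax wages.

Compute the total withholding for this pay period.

Canton Income Tax: taxable = 11257.00 − 425.00 − 1×800.00 = 10032.00
  1244.40 + 22.3% × (10032.00 − 10000.00) = 1244.40 + 22.3% × 32.00 = 1251.54
Long-Term Care Levy: 2.2% × 10832.00 = 238.30
Total: 1251.54 + 238.30 = 1489.84

1489.84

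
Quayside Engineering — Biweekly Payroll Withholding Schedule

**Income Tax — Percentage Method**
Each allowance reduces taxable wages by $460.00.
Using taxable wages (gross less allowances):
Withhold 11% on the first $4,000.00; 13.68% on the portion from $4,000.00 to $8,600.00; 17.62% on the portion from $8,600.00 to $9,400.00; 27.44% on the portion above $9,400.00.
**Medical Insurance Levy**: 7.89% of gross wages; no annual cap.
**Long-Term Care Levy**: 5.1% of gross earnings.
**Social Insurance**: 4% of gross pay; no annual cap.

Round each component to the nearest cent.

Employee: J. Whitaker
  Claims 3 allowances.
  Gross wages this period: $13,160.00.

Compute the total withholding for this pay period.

Income Tax: taxable = $13,160.00 − 3×$460.00 = $11,780.00
  $1,210.24 + 27.44% × ($11,780.00 − $9,400.00) = $1,210.24 + 27.44% × $2,380.00 = $1,863.31
Medical Insurance Levy: 7.89% × $13,160.00 = $1,038.32
Long-Term Care Levy: 5.1% × $13,160.00 = $671.16
Social Insurance: 4% × $13,160.00 = $526.40
Total: $1,863.31 + $1,038.32 + $671.16 + $526.40 = $4,099.19

$4,099.19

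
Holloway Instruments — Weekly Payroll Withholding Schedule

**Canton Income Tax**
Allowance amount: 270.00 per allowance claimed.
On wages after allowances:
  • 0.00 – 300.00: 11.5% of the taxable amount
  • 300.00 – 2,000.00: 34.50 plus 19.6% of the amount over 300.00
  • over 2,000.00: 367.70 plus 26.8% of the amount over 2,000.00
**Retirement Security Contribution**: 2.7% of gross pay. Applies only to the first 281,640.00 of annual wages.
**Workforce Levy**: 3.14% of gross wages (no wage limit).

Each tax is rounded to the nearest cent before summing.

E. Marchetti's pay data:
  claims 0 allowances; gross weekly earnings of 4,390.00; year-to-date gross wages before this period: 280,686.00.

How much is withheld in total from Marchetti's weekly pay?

Canton Income Tax: taxable = 4,390.00
  367.70 + 26.8% × (4,390.00 − 2,000.00) = 367.70 + 26.8% × 2,390.00 = 1,008.22
Retirement Security Contribution: cap 281,640.00 − YTD 280,686.00 = 954.00 subject; 2.7% × 954.00 = 25.76
Workforce Levy: 3.14% × 4,390.00 = 137.85
Total: 1,008.22 + 25.76 + 137.85 = 1,171.83

1,171.83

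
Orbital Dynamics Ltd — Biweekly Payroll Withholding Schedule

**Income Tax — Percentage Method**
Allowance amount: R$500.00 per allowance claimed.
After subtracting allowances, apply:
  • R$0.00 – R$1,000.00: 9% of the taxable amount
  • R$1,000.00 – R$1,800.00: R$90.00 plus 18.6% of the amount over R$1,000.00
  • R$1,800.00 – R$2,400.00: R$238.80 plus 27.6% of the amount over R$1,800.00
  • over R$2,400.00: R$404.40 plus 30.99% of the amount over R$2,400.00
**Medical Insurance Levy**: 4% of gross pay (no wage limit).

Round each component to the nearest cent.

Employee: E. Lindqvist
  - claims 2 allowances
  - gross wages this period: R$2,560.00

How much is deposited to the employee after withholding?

Income Tax: taxable = R$2,560.00 − 2×R$500.00 = R$1,560.00
  R$90.00 + 18.6% × (R$1,560.00 − R$1,000.00) = R$90.00 + 18.6% × R$560.00 = R$194.16
Medical Insurance Levy: 4% × R$2,560.00 = R$102.40
Total withheld: R$194.16 + R$102.40 = R$296.56
Net pay: R$2,560.00 − R$296.56 = R$2,263.44

R$2,263.44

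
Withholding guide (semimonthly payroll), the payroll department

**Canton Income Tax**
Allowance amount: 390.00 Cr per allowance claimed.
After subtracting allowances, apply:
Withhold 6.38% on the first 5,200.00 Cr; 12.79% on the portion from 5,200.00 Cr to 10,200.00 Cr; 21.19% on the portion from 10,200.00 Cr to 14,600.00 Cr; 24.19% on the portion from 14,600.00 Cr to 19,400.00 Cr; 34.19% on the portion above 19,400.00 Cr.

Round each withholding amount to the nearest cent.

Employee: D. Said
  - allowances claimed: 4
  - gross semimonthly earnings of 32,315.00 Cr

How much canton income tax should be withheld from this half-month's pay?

6,947.01 Cr

Canton Income Tax: taxable = 32,315.00 Cr − 4×390.00 Cr = 30,755.00 Cr
  3,064.74 Cr + 34.19% × (30,755.00 Cr − 19,400.00 Cr) = 3,064.74 Cr + 34.19% × 11,355.00 Cr = 6,947.01 Cr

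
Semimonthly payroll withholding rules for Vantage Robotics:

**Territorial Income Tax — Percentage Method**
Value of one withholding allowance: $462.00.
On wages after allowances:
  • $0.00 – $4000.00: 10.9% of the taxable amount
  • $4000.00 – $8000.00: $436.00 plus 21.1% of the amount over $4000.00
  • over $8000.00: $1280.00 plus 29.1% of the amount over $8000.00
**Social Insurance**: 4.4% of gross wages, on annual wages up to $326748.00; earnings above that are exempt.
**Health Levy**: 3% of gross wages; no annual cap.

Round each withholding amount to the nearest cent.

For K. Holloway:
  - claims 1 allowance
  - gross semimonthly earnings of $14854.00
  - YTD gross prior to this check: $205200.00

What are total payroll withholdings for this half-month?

Territorial Income Tax: taxable = $14854.00 − 1×$462.00 = $14392.00
  $1280.00 + 29.1% × ($14392.00 − $8000.00) = $1280.00 + 29.1% × $6392.00 = $3140.07
Social Insurance: 4.4% × $14854.00 = $653.58
Health Levy: 3% × $14854.00 = $445.62
Total: $3140.07 + $653.58 + $445.62 = $4239.27

$4239.27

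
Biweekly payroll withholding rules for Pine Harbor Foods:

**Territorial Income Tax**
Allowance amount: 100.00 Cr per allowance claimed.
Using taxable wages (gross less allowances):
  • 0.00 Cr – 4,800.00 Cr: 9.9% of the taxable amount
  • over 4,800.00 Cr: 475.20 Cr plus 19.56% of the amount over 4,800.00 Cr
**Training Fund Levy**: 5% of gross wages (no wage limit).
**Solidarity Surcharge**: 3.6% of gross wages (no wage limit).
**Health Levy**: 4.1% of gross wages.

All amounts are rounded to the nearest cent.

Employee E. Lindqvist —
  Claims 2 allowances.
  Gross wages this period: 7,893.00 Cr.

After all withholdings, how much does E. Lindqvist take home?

5,849.52 Cr

Territorial Income Tax: taxable = 7,893.00 Cr − 2×100.00 Cr = 7,693.00 Cr
  475.20 Cr + 19.56% × (7,693.00 Cr − 4,800.00 Cr) = 475.20 Cr + 19.56% × 2,893.00 Cr = 1,041.07 Cr
Training Fund Levy: 5% × 7,893.00 Cr = 394.65 Cr
Solidarity Surcharge: 3.6% × 7,893.00 Cr = 284.15 Cr
Health Levy: 4.1% × 7,893.00 Cr = 323.61 Cr
Total withheld: 1,041.07 Cr + 394.65 Cr + 284.15 Cr + 323.61 Cr = 2,043.48 Cr
Net pay: 7,893.00 Cr − 2,043.48 Cr = 5,849.52 Cr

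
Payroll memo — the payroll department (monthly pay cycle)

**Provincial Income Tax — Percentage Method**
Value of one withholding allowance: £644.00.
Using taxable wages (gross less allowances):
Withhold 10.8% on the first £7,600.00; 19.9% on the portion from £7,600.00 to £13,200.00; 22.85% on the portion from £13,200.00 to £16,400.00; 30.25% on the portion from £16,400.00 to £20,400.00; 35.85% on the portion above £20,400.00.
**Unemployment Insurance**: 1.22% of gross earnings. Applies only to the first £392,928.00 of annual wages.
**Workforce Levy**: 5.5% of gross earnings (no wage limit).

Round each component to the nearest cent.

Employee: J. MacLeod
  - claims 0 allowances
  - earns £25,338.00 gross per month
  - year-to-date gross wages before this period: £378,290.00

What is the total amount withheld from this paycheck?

£7,218.84

Provincial Income Tax: taxable = £25,338.00
  £3,876.40 + 35.85% × (£25,338.00 − £20,400.00) = £3,876.40 + 35.85% × £4,938.00 = £5,646.67
Unemployment Insurance: cap £392,928.00 − YTD £378,290.00 = £14,638.00 subject; 1.22% × £14,638.00 = £178.58
Workforce Levy: 5.5% × £25,338.00 = £1,393.59
Total: £5,646.67 + £178.58 + £1,393.59 = £7,218.84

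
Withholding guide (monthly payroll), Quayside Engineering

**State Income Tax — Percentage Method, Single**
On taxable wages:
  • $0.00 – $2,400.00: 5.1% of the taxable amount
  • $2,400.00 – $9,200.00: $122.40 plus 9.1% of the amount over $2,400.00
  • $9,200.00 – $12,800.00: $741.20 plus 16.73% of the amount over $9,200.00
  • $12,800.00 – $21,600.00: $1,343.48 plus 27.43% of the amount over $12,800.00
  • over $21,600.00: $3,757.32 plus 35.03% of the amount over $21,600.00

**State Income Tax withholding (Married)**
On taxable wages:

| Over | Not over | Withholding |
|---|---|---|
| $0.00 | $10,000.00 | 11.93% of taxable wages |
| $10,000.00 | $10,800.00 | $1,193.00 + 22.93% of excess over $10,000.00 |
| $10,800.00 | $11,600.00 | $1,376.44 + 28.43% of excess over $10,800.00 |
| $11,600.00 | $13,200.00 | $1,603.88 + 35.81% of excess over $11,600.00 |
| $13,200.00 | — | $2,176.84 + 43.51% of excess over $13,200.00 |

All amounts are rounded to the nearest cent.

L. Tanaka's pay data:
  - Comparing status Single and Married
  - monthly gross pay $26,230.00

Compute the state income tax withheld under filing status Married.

State Income Tax (Married): taxable = $26,230.00
  $2,176.84 + 43.51% × ($26,230.00 − $13,200.00) = $2,176.84 + 43.51% × $13,030.00 = $7,846.19

$7,846.19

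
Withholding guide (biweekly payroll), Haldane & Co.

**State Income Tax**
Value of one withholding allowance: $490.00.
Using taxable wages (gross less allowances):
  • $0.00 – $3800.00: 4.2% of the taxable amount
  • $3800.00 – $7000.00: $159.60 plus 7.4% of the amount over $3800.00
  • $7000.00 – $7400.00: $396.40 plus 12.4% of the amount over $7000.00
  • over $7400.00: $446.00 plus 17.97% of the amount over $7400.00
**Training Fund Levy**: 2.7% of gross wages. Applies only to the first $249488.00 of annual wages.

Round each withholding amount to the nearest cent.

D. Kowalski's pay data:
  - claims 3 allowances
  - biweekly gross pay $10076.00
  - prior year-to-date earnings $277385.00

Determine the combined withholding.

State Income Tax: taxable = $10076.00 − 3×$490.00 = $8606.00
  $446.00 + 17.97% × ($8606.00 − $7400.00) = $446.00 + 17.97% × $1206.00 = $662.72
Training Fund Levy: YTD $277385.00 ≥ cap $249488.00 → $0.00
Total: $662.72 + $0.00 = $662.72

$662.72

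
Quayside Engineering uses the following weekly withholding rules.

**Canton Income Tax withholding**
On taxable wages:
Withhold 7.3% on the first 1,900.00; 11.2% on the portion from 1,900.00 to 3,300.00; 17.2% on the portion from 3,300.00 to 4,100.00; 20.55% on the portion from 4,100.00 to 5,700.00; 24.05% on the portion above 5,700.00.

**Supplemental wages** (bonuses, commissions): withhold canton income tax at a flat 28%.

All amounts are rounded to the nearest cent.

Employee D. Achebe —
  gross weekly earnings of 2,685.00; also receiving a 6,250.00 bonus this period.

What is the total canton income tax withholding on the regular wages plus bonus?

1,976.62

Canton Income Tax: taxable = 2,685.00
  138.70 + 11.2% × (2,685.00 − 1,900.00) = 138.70 + 11.2% × 785.00 = 226.62
Supplemental (28% flat on bonus): 28% × 6,250.00 = 1,750.00
Total canton income tax: 226.62 + 1,750.00 = 1,976.62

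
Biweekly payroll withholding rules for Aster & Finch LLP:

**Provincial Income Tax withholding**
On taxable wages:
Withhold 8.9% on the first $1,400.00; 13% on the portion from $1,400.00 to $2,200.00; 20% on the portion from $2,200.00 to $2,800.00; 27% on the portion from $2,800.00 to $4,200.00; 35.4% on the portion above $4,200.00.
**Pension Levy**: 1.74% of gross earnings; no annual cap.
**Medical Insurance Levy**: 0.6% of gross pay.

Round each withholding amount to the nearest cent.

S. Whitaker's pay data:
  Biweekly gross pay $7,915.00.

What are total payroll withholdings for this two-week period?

Provincial Income Tax: taxable = $7,915.00
  $726.60 + 35.4% × ($7,915.00 − $4,200.00) = $726.60 + 35.4% × $3,715.00 = $2,041.71
Pension Levy: 1.74% × $7,915.00 = $137.72
Medical Insurance Levy: 0.6% × $7,915.00 = $47.49
Total: $2,041.71 + $137.72 + $47.49 = $2,226.92

$2,226.92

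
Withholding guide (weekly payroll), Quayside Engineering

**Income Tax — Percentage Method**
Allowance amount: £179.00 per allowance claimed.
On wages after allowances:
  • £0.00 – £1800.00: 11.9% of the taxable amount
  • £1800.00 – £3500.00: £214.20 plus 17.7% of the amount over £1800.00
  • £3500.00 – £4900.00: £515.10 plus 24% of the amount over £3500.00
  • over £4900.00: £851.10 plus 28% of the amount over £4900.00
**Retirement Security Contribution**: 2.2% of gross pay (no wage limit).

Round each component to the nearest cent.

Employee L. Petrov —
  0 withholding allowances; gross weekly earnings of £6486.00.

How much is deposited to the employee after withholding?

Income Tax: taxable = £6486.00
  £851.10 + 28% × (£6486.00 − £4900.00) = £851.10 + 28% × £1586.00 = £1295.18
Retirement Security Contribution: 2.2% × £6486.00 = £142.69
Total withheld: £1295.18 + £142.69 = £1437.87
Net pay: £6486.00 − £1437.87 = £5048.13

£5048.13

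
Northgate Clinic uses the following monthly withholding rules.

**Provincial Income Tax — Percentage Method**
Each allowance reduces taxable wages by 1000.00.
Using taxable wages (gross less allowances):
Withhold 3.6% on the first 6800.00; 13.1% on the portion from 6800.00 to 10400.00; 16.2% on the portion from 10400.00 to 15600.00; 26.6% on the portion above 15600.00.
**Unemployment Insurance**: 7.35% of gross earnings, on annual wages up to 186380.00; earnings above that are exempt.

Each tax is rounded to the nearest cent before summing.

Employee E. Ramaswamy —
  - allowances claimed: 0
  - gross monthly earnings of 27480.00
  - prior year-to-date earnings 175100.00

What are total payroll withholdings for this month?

5547.96

Provincial Income Tax: taxable = 27480.00
  1558.80 + 26.6% × (27480.00 − 15600.00) = 1558.80 + 26.6% × 11880.00 = 4718.88
Unemployment Insurance: cap 186380.00 − YTD 175100.00 = 11280.00 subject; 7.35% × 11280.00 = 829.08
Total: 4718.88 + 829.08 = 5547.96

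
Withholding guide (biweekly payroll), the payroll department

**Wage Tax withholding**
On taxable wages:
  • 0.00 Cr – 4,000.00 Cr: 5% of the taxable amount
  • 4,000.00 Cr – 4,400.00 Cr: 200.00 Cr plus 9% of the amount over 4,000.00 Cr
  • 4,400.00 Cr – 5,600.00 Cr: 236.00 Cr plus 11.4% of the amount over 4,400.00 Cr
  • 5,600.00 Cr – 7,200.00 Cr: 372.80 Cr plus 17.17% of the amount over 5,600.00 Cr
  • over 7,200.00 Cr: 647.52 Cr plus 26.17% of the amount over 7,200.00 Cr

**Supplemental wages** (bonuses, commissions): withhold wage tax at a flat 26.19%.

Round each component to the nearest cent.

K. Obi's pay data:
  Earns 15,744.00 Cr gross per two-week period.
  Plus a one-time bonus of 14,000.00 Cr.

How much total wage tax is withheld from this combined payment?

Wage Tax: taxable = 15,744.00 Cr
  647.52 Cr + 26.17% × (15,744.00 Cr − 7,200.00 Cr) = 647.52 Cr + 26.17% × 8,544.00 Cr = 2,883.48 Cr
Supplemental (26.19% flat on bonus): 26.19% × 14,000.00 Cr = 3,666.60 Cr
Total wage tax: 2,883.48 Cr + 3,666.60 Cr = 6,550.08 Cr

6,550.08 Cr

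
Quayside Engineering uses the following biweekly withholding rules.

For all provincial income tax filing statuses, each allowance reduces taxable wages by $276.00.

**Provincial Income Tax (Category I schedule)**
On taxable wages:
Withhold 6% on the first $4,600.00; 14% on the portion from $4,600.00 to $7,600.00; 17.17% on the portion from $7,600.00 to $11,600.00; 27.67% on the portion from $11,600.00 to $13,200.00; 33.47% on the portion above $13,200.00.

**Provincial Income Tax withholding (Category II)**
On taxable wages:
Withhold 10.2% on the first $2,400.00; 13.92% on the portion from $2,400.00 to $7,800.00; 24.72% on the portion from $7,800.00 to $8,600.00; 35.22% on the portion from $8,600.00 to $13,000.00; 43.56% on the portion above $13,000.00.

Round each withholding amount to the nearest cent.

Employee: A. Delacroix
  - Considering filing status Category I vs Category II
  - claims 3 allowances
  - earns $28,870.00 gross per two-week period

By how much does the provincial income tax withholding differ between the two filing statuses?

Provincial Income Tax (Category I): taxable = $28,870.00 − 3×$276.00 = $28,042.00
  $1,825.52 + 33.47% × ($28,042.00 − $13,200.00) = $1,825.52 + 33.47% × $14,842.00 = $6,793.14
Provincial Income Tax (Category II): taxable = $28,870.00 − 3×$276.00 = $28,042.00
  $2,743.92 + 43.56% × ($28,042.00 − $13,000.00) = $2,743.92 + 43.56% × $15,042.00 = $9,296.22
Difference: |$6,793.14 − $9,296.22| = $2,503.08 (higher under Category II)

$2,503.08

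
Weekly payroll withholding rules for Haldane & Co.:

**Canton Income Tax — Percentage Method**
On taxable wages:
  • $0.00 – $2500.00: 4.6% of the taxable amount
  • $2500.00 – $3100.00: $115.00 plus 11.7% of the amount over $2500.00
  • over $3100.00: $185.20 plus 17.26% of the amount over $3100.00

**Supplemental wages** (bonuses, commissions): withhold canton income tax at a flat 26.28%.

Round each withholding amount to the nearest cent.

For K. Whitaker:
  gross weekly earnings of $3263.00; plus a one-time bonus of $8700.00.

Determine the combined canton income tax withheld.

$2499.69

Canton Income Tax: taxable = $3263.00
  $185.20 + 17.26% × ($3263.00 − $3100.00) = $185.20 + 17.26% × $163.00 = $213.33
Supplemental (26.28% flat on bonus): 26.28% × $8700.00 = $2286.36
Total canton income tax: $213.33 + $2286.36 = $2499.69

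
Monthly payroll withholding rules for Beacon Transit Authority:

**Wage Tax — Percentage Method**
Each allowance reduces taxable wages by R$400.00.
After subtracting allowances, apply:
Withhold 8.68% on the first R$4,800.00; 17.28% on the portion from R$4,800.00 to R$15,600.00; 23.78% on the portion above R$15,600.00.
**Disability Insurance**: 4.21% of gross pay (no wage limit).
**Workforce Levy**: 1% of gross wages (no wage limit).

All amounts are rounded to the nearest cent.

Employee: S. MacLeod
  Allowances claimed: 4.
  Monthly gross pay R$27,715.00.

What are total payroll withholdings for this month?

Wage Tax: taxable = R$27,715.00 − 4×R$400.00 = R$26,115.00
  R$2,282.88 + 23.78% × (R$26,115.00 − R$15,600.00) = R$2,282.88 + 23.78% × R$10,515.00 = R$4,783.35
Disability Insurance: 4.21% × R$27,715.00 = R$1,166.80
Workforce Levy: 1% × R$27,715.00 = R$277.15
Total: R$4,783.35 + R$1,166.80 + R$277.15 = R$6,227.30

R$6,227.30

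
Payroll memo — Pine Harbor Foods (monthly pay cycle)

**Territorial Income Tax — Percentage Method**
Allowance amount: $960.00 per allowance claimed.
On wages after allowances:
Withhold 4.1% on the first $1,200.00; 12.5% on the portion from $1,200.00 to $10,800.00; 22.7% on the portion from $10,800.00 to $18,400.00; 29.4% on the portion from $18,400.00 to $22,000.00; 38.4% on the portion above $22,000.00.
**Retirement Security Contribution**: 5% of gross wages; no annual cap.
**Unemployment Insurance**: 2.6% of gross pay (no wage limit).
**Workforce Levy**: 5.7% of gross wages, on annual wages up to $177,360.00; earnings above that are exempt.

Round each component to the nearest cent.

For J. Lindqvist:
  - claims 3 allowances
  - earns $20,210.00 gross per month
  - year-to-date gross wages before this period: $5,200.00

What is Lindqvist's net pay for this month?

Territorial Income Tax: taxable = $20,210.00 − 3×$960.00 = $17,330.00
  $1,249.20 + 22.7% × ($17,330.00 − $10,800.00) = $1,249.20 + 22.7% × $6,530.00 = $2,731.51
Retirement Security Contribution: 5% × $20,210.00 = $1,010.50
Unemployment Insurance: 2.6% × $20,210.00 = $525.46
Workforce Levy: 5.7% × $20,210.00 = $1,151.97
Total withheld: $2,731.51 + $1,010.50 + $525.46 + $1,151.97 = $5,419.44
Net pay: $20,210.00 − $5,419.44 = $14,790.56

$14,790.56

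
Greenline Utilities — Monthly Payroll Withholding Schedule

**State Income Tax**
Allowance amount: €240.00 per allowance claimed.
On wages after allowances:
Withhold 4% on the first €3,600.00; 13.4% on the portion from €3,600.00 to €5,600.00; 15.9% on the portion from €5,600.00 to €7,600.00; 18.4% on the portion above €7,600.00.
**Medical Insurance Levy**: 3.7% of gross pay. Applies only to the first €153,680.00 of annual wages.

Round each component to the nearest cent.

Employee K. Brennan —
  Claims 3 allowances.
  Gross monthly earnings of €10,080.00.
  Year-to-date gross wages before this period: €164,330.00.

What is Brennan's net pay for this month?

State Income Tax: taxable = €10,080.00 − 3×€240.00 = €9,360.00
  €730.00 + 18.4% × (€9,360.00 − €7,600.00) = €730.00 + 18.4% × €1,760.00 = €1,053.84
Medical Insurance Levy: YTD €164,330.00 ≥ cap €153,680.00 → €0.00
Total withheld: €1,053.84 + €0.00 = €1,053.84
Net pay: €10,080.00 − €1,053.84 = €9,026.16

€9,026.16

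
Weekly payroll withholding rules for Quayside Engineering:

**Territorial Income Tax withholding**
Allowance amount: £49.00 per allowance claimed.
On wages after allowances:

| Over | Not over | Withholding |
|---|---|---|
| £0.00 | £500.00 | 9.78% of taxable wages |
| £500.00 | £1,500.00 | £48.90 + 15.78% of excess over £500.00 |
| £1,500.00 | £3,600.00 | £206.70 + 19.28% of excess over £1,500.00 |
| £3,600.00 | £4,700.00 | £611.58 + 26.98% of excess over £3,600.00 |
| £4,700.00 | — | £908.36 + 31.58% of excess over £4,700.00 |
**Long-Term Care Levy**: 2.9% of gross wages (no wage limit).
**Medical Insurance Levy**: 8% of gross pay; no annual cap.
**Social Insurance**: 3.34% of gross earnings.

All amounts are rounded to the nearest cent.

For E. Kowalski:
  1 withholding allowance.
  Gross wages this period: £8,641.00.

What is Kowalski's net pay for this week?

£5,273.07

Territorial Income Tax: taxable = £8,641.00 − 1×£49.00 = £8,592.00
  £908.36 + 31.58% × (£8,592.00 − £4,700.00) = £908.36 + 31.58% × £3,892.00 = £2,137.45
Long-Term Care Levy: 2.9% × £8,641.00 = £250.59
Medical Insurance Levy: 8% × £8,641.00 = £691.28
Social Insurance: 3.34% × £8,641.00 = £288.61
Total withheld: £2,137.45 + £250.59 + £691.28 + £288.61 = £3,367.93
Net pay: £8,641.00 − £3,367.93 = £5,273.07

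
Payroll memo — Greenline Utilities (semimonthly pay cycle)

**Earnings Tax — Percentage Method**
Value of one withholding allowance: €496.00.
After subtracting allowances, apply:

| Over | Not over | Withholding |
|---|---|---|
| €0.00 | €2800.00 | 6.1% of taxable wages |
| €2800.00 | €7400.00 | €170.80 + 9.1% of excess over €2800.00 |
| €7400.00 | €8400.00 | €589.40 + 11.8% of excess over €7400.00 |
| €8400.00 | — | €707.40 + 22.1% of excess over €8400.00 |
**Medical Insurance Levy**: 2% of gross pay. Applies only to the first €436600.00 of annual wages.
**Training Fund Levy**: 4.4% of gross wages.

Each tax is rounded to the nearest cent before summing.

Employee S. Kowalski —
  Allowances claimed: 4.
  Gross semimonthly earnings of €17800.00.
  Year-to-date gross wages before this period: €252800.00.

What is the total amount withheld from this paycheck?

Earnings Tax: taxable = €17800.00 − 4×€496.00 = €15816.00
  €707.40 + 22.1% × (€15816.00 − €8400.00) = €707.40 + 22.1% × €7416.00 = €2346.34
Medical Insurance Levy: 2% × €17800.00 = €356.00
Training Fund Levy: 4.4% × €17800.00 = €783.20
Total: €2346.34 + €356.00 + €783.20 = €3485.54

€3485.54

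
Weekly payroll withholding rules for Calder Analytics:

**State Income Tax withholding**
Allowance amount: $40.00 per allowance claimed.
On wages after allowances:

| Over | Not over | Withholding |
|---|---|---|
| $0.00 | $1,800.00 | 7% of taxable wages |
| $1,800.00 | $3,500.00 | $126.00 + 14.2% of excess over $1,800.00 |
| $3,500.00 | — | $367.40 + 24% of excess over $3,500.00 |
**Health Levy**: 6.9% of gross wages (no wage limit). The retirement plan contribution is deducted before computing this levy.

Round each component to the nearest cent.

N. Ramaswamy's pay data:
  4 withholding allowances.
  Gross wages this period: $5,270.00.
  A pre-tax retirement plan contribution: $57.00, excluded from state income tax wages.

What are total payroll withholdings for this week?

State Income Tax: taxable = $5,270.00 − $57.00 − 4×$40.00 = $5,053.00
  $367.40 + 24% × ($5,053.00 − $3,500.00) = $367.40 + 24% × $1,553.00 = $740.12
Health Levy: 6.9% × $5,213.00 = $359.70
Total: $740.12 + $359.70 = $1,099.82

$1,099.82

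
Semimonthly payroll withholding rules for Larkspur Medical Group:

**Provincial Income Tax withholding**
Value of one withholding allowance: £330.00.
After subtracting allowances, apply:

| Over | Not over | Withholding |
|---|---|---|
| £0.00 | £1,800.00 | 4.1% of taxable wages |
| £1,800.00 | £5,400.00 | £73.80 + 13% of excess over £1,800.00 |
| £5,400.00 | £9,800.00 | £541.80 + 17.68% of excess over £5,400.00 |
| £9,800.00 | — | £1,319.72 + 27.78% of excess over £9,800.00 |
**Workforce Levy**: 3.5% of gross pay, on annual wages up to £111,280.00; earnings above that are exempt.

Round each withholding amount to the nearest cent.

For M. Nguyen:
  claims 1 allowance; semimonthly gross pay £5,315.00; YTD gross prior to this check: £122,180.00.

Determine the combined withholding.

£487.85

Provincial Income Tax: taxable = £5,315.00 − 1×£330.00 = £4,985.00
  £73.80 + 13% × (£4,985.00 − £1,800.00) = £73.80 + 13% × £3,185.00 = £487.85
Workforce Levy: YTD £122,180.00 ≥ cap £111,280.00 → £0.00
Total: £487.85 + £0.00 = £487.85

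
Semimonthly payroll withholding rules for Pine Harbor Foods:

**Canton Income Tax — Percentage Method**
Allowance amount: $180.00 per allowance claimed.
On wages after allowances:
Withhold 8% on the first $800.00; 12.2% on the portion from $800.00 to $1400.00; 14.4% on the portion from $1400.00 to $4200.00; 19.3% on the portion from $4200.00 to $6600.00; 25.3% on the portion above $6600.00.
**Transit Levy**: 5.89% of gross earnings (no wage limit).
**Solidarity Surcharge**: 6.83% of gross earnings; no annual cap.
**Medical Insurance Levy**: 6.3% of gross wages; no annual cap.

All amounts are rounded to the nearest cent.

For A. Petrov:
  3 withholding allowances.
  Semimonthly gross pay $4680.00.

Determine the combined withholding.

Canton Income Tax: taxable = $4680.00 − 3×$180.00 = $4140.00
  $137.20 + 14.4% × ($4140.00 − $1400.00) = $137.20 + 14.4% × $2740.00 = $531.76
Transit Levy: 5.89% × $4680.00 = $275.65
Solidarity Surcharge: 6.83% × $4680.00 = $319.64
Medical Insurance Levy: 6.3% × $4680.00 = $294.84
Total: $531.76 + $275.65 + $319.64 + $294.84 = $1421.89

$1421.89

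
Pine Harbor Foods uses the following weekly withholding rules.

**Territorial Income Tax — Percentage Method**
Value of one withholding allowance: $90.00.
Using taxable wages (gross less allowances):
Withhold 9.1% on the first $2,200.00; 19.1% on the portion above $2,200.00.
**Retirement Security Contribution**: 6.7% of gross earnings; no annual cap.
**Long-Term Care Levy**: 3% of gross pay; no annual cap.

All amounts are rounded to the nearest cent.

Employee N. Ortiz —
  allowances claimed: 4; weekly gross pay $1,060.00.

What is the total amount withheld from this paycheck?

Territorial Income Tax: taxable = $1,060.00 − 4×$90.00 = $700.00
  9.1% × $700.00 = $63.70
Retirement Security Contribution: 6.7% × $1,060.00 = $71.02
Long-Term Care Levy: 3% × $1,060.00 = $31.80
Total: $63.70 + $71.02 + $31.80 = $166.52

$166.52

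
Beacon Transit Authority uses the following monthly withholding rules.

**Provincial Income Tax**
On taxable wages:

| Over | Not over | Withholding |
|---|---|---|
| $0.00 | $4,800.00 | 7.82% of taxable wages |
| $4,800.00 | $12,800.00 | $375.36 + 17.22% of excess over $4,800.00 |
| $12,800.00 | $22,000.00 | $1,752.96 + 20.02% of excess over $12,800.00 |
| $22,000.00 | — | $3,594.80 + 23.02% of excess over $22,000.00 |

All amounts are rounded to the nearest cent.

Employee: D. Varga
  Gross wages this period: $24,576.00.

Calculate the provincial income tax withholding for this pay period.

Provincial Income Tax: taxable = $24,576.00
  $3,594.80 + 23.02% × ($24,576.00 − $22,000.00) = $3,594.80 + 23.02% × $2,576.00 = $4,187.80

$4,187.80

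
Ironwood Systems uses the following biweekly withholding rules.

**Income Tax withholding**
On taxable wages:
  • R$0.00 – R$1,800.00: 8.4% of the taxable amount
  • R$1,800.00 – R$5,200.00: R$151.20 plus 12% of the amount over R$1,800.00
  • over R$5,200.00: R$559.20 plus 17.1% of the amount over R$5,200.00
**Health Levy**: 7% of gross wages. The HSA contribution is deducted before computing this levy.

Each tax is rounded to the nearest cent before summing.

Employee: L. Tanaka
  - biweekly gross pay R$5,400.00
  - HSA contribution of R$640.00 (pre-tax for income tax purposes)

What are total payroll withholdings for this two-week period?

R$839.60

Income Tax: taxable = R$5,400.00 − R$640.00 = R$4,760.00
  R$151.20 + 12% × (R$4,760.00 − R$1,800.00) = R$151.20 + 12% × R$2,960.00 = R$506.40
Health Levy: 7% × R$4,760.00 = R$333.20
Total: R$506.40 + R$333.20 = R$839.60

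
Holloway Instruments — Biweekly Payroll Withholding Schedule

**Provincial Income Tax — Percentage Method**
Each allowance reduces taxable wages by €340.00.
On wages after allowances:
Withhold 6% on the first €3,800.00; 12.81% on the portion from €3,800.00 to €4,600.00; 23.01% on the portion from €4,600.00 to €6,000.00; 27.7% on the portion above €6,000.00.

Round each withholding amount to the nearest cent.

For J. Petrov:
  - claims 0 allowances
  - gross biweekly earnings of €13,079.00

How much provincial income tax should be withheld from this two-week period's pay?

€2,613.50

Provincial Income Tax: taxable = €13,079.00
  €652.62 + 27.7% × (€13,079.00 − €6,000.00) = €652.62 + 27.7% × €7,079.00 = €2,613.50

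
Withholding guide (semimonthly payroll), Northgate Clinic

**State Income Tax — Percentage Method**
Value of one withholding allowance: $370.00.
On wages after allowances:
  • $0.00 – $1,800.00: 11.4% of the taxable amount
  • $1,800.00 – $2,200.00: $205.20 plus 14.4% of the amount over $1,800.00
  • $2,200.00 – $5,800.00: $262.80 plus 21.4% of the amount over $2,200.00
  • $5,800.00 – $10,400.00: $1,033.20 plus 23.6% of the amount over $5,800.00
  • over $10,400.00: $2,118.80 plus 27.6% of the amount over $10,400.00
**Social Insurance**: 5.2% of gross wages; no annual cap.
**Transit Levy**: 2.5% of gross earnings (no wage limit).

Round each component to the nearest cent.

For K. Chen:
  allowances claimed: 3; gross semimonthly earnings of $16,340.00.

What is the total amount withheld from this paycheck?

$4,710.06

State Income Tax: taxable = $16,340.00 − 3×$370.00 = $15,230.00
  $2,118.80 + 27.6% × ($15,230.00 − $10,400.00) = $2,118.80 + 27.6% × $4,830.00 = $3,451.88
Social Insurance: 5.2% × $16,340.00 = $849.68
Transit Levy: 2.5% × $16,340.00 = $408.50
Total: $3,451.88 + $849.68 + $408.50 = $4,710.06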